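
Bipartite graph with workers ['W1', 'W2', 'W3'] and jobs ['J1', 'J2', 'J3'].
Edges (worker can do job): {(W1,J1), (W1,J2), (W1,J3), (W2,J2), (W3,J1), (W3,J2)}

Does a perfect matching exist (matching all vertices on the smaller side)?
Yes, perfect matching exists (size 3)

Perfect matching: {(W1,J3), (W2,J2), (W3,J1)}
All 3 vertices on the smaller side are matched.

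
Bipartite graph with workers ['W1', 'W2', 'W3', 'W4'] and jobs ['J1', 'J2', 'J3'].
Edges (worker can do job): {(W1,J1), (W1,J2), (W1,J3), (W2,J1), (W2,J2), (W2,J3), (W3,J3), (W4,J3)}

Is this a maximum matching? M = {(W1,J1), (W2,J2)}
No, size 2 is not maximum

Proposed matching has size 2.
Maximum matching size for this graph: 3.

This is NOT maximum - can be improved to size 3.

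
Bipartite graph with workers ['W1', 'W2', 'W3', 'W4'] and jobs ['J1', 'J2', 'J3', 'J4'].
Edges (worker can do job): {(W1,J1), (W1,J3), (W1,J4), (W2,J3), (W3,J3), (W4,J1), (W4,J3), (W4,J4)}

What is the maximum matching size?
Maximum matching size = 3

Maximum matching: {(W1,J1), (W3,J3), (W4,J4)}
Size: 3

This assigns 3 workers to 3 distinct jobs.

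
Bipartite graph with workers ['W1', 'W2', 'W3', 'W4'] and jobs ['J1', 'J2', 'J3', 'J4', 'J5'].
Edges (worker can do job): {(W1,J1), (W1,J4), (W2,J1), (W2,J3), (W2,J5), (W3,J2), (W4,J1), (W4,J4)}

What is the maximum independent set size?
Maximum independent set = 5

By König's theorem:
- Min vertex cover = Max matching = 4
- Max independent set = Total vertices - Min vertex cover
- Max independent set = 9 - 4 = 5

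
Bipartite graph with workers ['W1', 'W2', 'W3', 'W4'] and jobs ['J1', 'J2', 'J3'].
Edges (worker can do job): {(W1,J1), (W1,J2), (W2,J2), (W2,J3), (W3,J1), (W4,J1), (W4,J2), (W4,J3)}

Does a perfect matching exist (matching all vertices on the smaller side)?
Yes, perfect matching exists (size 3)

Perfect matching: {(W1,J2), (W3,J1), (W4,J3)}
All 3 vertices on the smaller side are matched.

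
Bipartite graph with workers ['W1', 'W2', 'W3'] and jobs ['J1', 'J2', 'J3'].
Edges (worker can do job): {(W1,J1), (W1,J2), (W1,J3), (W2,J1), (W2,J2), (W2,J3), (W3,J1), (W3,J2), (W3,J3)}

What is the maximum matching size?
Maximum matching size = 3

Maximum matching: {(W1,J3), (W2,J1), (W3,J2)}
Size: 3

This assigns 3 workers to 3 distinct jobs.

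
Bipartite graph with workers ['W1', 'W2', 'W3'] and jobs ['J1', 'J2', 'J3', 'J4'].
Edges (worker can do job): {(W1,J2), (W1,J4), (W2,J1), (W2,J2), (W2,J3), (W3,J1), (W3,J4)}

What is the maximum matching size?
Maximum matching size = 3

Maximum matching: {(W1,J2), (W2,J3), (W3,J1)}
Size: 3

This assigns 3 workers to 3 distinct jobs.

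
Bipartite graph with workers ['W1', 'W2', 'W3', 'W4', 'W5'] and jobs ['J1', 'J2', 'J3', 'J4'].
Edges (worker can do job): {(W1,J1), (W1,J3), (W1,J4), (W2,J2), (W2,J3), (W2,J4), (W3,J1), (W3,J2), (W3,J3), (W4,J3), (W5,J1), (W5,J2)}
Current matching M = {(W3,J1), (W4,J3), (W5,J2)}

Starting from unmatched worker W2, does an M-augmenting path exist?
Yes: W2 → J4

An M-augmenting path alternates non-matching / matching edges, starting and ending at unmatched vertices.
Path: W2 → J4
(J4 is unmatched in M, so the path is augmenting.)
Flipping edges along this path would increase |M| from 3 to 4.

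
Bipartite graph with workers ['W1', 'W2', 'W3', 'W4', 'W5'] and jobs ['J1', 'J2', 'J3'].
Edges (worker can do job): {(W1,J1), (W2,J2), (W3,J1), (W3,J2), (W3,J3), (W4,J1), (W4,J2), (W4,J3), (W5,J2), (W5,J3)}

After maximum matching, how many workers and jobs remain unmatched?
Unmatched: 2 workers, 0 jobs

Maximum matching size: 3
Workers: 5 total, 3 matched, 2 unmatched
Jobs: 3 total, 3 matched, 0 unmatched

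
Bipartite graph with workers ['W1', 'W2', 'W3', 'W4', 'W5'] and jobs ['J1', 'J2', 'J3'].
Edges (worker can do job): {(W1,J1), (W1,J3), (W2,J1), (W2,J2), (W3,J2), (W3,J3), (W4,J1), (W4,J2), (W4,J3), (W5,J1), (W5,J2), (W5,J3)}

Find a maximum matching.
Matching: {(W3,J3), (W4,J1), (W5,J2)}

Maximum matching (size 3):
  W3 → J3
  W4 → J1
  W5 → J2

Each worker is assigned to at most one job, and each job to at most one worker.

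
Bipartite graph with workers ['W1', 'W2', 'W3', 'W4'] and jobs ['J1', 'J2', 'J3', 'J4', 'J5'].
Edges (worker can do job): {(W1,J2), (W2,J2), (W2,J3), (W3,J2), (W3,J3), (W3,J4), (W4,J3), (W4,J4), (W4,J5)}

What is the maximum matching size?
Maximum matching size = 4

Maximum matching: {(W1,J2), (W2,J3), (W3,J4), (W4,J5)}
Size: 4

This assigns 4 workers to 4 distinct jobs.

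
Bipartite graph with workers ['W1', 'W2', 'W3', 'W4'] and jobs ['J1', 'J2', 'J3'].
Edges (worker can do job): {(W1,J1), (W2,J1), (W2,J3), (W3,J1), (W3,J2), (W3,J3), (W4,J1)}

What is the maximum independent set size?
Maximum independent set = 4

By König's theorem:
- Min vertex cover = Max matching = 3
- Max independent set = Total vertices - Min vertex cover
- Max independent set = 7 - 3 = 4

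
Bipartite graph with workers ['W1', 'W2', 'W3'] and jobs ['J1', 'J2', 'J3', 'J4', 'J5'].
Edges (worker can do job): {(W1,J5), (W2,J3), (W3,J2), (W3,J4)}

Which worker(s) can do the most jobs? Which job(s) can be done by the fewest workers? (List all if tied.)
Most versatile: W3 (2 jobs); Least covered: J1 (0 workers)

Worker degrees (jobs they can do): W1:1, W2:1, W3:2
Job degrees (workers who can do it): J1:0, J2:1, J3:1, J4:1, J5:1

Maximum worker degree is 2, achieved by: W3
Minimum job degree is 0, achieved by: J1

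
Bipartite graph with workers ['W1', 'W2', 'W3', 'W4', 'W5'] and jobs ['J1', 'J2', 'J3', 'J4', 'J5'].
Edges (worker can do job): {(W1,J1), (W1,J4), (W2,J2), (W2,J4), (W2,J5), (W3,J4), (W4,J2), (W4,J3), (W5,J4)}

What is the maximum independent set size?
Maximum independent set = 6

By König's theorem:
- Min vertex cover = Max matching = 4
- Max independent set = Total vertices - Min vertex cover
- Max independent set = 10 - 4 = 6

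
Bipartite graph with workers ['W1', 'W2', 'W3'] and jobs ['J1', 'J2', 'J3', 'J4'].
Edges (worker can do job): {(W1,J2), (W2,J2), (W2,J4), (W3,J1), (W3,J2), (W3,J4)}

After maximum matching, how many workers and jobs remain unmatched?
Unmatched: 0 workers, 1 jobs

Maximum matching size: 3
Workers: 3 total, 3 matched, 0 unmatched
Jobs: 4 total, 3 matched, 1 unmatched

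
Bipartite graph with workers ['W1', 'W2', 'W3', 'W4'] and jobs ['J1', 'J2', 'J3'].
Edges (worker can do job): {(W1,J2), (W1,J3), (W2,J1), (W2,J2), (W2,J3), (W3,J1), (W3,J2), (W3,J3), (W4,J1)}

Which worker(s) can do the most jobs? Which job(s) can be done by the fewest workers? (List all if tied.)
Most versatile: W2, W3 (3 jobs); Least covered: J1, J2, J3 (3 workers)

Worker degrees (jobs they can do): W1:2, W2:3, W3:3, W4:1
Job degrees (workers who can do it): J1:3, J2:3, J3:3

Maximum worker degree is 3, achieved by: W2, W3
Minimum job degree is 3, achieved by: J1, J2, J3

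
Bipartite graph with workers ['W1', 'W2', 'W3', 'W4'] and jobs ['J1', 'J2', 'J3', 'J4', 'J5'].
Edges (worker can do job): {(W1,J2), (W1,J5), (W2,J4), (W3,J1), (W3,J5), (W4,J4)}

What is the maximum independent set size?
Maximum independent set = 6

By König's theorem:
- Min vertex cover = Max matching = 3
- Max independent set = Total vertices - Min vertex cover
- Max independent set = 9 - 3 = 6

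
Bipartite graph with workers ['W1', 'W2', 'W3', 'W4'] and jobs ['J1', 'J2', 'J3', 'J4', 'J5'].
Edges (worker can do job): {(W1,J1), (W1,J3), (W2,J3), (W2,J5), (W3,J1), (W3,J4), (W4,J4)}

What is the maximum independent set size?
Maximum independent set = 5

By König's theorem:
- Min vertex cover = Max matching = 4
- Max independent set = Total vertices - Min vertex cover
- Max independent set = 9 - 4 = 5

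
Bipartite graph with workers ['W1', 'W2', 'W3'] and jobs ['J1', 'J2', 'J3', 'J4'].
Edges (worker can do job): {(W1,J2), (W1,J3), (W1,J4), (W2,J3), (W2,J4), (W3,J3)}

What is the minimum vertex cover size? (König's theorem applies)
Minimum vertex cover size = 3

By König's theorem: in bipartite graphs,
min vertex cover = max matching = 3

Maximum matching has size 3, so minimum vertex cover also has size 3.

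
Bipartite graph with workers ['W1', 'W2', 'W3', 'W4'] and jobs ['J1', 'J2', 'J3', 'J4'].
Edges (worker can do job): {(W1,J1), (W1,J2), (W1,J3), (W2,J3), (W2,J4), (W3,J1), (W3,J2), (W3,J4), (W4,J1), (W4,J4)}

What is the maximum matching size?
Maximum matching size = 4

Maximum matching: {(W1,J3), (W2,J4), (W3,J2), (W4,J1)}
Size: 4

This assigns 4 workers to 4 distinct jobs.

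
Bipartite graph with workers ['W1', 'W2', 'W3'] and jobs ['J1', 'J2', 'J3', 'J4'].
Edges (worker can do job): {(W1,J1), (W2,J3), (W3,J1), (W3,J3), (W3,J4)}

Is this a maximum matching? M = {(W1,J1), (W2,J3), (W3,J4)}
Yes, size 3 is maximum

Proposed matching has size 3.
Maximum matching size for this graph: 3.

This is a maximum matching.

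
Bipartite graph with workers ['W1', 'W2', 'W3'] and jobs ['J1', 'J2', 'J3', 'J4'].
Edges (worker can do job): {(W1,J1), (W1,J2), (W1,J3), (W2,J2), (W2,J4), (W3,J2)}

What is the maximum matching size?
Maximum matching size = 3

Maximum matching: {(W1,J3), (W2,J4), (W3,J2)}
Size: 3

This assigns 3 workers to 3 distinct jobs.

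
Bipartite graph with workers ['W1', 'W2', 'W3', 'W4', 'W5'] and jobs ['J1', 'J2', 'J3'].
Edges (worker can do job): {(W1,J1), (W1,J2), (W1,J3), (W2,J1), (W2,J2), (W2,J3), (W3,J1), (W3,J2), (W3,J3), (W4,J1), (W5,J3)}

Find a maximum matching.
Matching: {(W1,J2), (W3,J1), (W5,J3)}

Maximum matching (size 3):
  W1 → J2
  W3 → J1
  W5 → J3

Each worker is assigned to at most one job, and each job to at most one worker.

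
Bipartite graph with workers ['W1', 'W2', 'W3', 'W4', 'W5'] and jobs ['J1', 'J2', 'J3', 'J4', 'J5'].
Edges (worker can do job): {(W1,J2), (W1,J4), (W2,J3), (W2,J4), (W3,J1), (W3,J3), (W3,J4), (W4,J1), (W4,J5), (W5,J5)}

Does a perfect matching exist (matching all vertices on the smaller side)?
Yes, perfect matching exists (size 5)

Perfect matching: {(W1,J2), (W2,J4), (W3,J3), (W4,J1), (W5,J5)}
All 5 vertices on the smaller side are matched.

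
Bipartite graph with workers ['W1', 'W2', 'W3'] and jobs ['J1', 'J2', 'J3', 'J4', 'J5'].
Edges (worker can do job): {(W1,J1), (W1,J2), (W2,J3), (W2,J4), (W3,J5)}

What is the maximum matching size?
Maximum matching size = 3

Maximum matching: {(W1,J1), (W2,J4), (W3,J5)}
Size: 3

This assigns 3 workers to 3 distinct jobs.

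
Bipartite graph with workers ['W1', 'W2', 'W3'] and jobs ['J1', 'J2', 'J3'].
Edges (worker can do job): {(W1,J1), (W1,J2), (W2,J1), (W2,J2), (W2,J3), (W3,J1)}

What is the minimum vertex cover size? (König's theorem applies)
Minimum vertex cover size = 3

By König's theorem: in bipartite graphs,
min vertex cover = max matching = 3

Maximum matching has size 3, so minimum vertex cover also has size 3.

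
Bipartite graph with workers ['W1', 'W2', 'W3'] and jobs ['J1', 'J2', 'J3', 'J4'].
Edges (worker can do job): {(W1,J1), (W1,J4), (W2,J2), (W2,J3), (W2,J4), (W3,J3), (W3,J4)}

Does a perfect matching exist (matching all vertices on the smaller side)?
Yes, perfect matching exists (size 3)

Perfect matching: {(W1,J1), (W2,J3), (W3,J4)}
All 3 vertices on the smaller side are matched.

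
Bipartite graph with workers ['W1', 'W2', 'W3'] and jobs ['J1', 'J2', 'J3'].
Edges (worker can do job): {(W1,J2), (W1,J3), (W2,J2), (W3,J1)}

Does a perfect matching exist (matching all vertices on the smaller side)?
Yes, perfect matching exists (size 3)

Perfect matching: {(W1,J3), (W2,J2), (W3,J1)}
All 3 vertices on the smaller side are matched.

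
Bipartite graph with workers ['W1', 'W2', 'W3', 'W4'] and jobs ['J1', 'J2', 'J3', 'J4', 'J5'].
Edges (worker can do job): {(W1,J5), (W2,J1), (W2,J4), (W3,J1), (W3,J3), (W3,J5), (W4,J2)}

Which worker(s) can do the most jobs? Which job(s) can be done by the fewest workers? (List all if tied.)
Most versatile: W3 (3 jobs); Least covered: J2, J3, J4 (1 workers)

Worker degrees (jobs they can do): W1:1, W2:2, W3:3, W4:1
Job degrees (workers who can do it): J1:2, J2:1, J3:1, J4:1, J5:2

Maximum worker degree is 3, achieved by: W3
Minimum job degree is 1, achieved by: J2, J3, J4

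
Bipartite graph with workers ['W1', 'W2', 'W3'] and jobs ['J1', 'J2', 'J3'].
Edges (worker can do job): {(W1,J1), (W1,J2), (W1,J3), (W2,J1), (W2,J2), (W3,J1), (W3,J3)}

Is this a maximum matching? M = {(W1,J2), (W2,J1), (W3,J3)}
Yes, size 3 is maximum

Proposed matching has size 3.
Maximum matching size for this graph: 3.

This is a maximum matching.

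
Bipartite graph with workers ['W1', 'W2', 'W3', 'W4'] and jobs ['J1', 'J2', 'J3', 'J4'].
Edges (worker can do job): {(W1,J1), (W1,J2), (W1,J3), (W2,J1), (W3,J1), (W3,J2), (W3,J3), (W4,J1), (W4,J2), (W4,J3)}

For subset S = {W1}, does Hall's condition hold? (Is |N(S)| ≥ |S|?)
Yes: |N(S)| = 3, |S| = 1

Subset S = {W1}
Neighbors N(S) = {J1, J2, J3}

|N(S)| = 3, |S| = 1
Hall's condition: |N(S)| ≥ |S| is satisfied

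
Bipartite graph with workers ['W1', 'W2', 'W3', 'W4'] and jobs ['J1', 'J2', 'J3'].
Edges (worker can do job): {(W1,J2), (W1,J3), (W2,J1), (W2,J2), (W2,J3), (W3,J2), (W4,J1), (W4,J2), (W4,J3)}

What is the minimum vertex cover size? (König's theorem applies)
Minimum vertex cover size = 3

By König's theorem: in bipartite graphs,
min vertex cover = max matching = 3

Maximum matching has size 3, so minimum vertex cover also has size 3.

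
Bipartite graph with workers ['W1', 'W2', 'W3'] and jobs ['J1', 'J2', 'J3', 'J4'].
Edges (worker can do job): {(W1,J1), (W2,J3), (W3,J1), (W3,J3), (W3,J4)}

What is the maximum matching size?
Maximum matching size = 3

Maximum matching: {(W1,J1), (W2,J3), (W3,J4)}
Size: 3

This assigns 3 workers to 3 distinct jobs.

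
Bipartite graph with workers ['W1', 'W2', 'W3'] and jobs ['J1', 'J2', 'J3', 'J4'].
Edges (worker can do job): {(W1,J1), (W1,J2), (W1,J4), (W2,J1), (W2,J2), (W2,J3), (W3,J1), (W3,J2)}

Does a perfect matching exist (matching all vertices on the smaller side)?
Yes, perfect matching exists (size 3)

Perfect matching: {(W1,J2), (W2,J3), (W3,J1)}
All 3 vertices on the smaller side are matched.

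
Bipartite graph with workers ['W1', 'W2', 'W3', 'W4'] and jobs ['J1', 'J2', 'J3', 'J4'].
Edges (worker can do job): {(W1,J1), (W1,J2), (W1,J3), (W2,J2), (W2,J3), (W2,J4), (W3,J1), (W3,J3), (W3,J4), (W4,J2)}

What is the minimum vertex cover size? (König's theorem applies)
Minimum vertex cover size = 4

By König's theorem: in bipartite graphs,
min vertex cover = max matching = 4

Maximum matching has size 4, so minimum vertex cover also has size 4.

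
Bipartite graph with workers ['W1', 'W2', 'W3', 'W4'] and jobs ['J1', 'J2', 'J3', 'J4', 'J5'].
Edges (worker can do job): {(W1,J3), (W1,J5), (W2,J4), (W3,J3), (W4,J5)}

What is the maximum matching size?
Maximum matching size = 3

Maximum matching: {(W2,J4), (W3,J3), (W4,J5)}
Size: 3

This assigns 3 workers to 3 distinct jobs.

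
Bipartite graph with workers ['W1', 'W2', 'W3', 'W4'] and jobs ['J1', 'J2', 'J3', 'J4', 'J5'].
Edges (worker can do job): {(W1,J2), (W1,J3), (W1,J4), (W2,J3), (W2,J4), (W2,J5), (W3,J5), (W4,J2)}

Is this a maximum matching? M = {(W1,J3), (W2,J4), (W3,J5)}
No, size 3 is not maximum

Proposed matching has size 3.
Maximum matching size for this graph: 4.

This is NOT maximum - can be improved to size 4.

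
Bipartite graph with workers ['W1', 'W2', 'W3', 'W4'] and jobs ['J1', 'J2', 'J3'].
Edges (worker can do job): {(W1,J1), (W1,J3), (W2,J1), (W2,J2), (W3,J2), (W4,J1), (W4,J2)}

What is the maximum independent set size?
Maximum independent set = 4

By König's theorem:
- Min vertex cover = Max matching = 3
- Max independent set = Total vertices - Min vertex cover
- Max independent set = 7 - 3 = 4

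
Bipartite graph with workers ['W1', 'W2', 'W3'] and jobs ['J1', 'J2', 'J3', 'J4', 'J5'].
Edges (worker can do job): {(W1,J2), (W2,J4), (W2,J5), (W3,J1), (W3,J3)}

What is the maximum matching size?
Maximum matching size = 3

Maximum matching: {(W1,J2), (W2,J4), (W3,J3)}
Size: 3

This assigns 3 workers to 3 distinct jobs.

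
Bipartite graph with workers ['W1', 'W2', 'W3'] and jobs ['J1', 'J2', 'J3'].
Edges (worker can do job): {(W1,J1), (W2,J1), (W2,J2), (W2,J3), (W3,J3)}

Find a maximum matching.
Matching: {(W1,J1), (W2,J2), (W3,J3)}

Maximum matching (size 3):
  W1 → J1
  W2 → J2
  W3 → J3

Each worker is assigned to at most one job, and each job to at most one worker.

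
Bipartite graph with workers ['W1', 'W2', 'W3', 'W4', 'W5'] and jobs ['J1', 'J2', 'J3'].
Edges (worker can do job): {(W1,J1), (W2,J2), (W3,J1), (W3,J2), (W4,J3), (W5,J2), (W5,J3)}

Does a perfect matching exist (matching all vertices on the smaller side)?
Yes, perfect matching exists (size 3)

Perfect matching: {(W3,J1), (W4,J3), (W5,J2)}
All 3 vertices on the smaller side are matched.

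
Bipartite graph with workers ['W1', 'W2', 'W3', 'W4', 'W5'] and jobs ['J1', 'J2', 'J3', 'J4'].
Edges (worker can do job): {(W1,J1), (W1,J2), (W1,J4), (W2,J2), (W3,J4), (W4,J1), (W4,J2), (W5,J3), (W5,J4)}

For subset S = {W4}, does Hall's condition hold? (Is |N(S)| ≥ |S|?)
Yes: |N(S)| = 2, |S| = 1

Subset S = {W4}
Neighbors N(S) = {J1, J2}

|N(S)| = 2, |S| = 1
Hall's condition: |N(S)| ≥ |S| is satisfied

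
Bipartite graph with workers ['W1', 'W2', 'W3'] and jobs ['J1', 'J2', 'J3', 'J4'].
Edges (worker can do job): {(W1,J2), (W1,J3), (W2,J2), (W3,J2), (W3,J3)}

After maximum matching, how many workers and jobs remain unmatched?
Unmatched: 1 workers, 2 jobs

Maximum matching size: 2
Workers: 3 total, 2 matched, 1 unmatched
Jobs: 4 total, 2 matched, 2 unmatched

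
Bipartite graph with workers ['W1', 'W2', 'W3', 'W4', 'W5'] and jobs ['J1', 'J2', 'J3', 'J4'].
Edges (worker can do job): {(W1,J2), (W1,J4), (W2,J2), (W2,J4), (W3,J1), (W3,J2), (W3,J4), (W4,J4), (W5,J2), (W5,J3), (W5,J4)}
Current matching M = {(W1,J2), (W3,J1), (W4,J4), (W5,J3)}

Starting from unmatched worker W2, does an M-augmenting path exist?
No augmenting path from W2

Alternating search from W2 reaches jobs: {J2, J4}.
Every reachable job is already matched in M, and following those matched edges back to workers exposes no further unvisited jobs.
No M-augmenting path from W2 exists.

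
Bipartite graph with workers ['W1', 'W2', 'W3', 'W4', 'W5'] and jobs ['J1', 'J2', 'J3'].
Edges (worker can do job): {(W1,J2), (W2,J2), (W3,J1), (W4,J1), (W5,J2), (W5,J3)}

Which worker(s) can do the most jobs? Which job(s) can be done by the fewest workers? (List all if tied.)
Most versatile: W5 (2 jobs); Least covered: J3 (1 workers)

Worker degrees (jobs they can do): W1:1, W2:1, W3:1, W4:1, W5:2
Job degrees (workers who can do it): J1:2, J2:3, J3:1

Maximum worker degree is 2, achieved by: W5
Minimum job degree is 1, achieved by: J3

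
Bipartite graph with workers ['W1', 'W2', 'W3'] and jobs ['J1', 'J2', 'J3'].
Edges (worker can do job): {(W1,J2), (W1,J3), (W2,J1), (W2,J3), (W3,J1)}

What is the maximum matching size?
Maximum matching size = 3

Maximum matching: {(W1,J2), (W2,J3), (W3,J1)}
Size: 3

This assigns 3 workers to 3 distinct jobs.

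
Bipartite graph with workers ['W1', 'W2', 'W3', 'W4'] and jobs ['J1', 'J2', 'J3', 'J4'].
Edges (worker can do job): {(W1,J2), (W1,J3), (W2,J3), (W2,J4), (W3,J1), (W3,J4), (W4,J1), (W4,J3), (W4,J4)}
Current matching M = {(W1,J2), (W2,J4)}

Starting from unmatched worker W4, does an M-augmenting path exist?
Yes: W4 → J3

An M-augmenting path alternates non-matching / matching edges, starting and ending at unmatched vertices.
Path: W4 → J3
(J3 is unmatched in M, so the path is augmenting.)
Flipping edges along this path would increase |M| from 2 to 3.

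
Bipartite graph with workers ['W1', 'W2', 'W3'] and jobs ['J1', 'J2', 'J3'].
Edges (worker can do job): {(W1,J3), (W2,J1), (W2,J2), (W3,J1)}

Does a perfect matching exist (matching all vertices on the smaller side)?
Yes, perfect matching exists (size 3)

Perfect matching: {(W1,J3), (W2,J2), (W3,J1)}
All 3 vertices on the smaller side are matched.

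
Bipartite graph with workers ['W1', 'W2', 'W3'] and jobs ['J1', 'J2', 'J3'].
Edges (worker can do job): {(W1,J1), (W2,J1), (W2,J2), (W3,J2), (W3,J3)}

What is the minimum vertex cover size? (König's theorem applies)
Minimum vertex cover size = 3

By König's theorem: in bipartite graphs,
min vertex cover = max matching = 3

Maximum matching has size 3, so minimum vertex cover also has size 3.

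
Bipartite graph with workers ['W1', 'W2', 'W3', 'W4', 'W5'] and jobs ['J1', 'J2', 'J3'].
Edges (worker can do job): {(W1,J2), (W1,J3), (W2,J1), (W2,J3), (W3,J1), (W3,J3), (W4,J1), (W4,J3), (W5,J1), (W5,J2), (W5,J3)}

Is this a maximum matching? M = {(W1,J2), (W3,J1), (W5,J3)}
Yes, size 3 is maximum

Proposed matching has size 3.
Maximum matching size for this graph: 3.

This is a maximum matching.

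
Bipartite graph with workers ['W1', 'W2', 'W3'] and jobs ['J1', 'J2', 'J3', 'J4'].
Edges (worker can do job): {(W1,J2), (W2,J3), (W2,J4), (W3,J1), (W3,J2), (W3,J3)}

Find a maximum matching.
Matching: {(W1,J2), (W2,J3), (W3,J1)}

Maximum matching (size 3):
  W1 → J2
  W2 → J3
  W3 → J1

Each worker is assigned to at most one job, and each job to at most one worker.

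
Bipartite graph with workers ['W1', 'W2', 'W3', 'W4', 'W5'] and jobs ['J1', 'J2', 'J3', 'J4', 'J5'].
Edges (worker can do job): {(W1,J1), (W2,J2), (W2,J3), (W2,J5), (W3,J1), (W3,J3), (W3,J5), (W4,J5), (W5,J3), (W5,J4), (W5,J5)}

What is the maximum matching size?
Maximum matching size = 5

Maximum matching: {(W1,J1), (W2,J2), (W3,J3), (W4,J5), (W5,J4)}
Size: 5

This assigns 5 workers to 5 distinct jobs.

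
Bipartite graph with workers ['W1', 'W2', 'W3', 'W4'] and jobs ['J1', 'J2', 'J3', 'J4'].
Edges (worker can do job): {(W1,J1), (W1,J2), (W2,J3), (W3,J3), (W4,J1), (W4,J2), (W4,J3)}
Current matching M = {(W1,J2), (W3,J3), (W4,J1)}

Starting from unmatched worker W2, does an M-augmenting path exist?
No augmenting path from W2

Alternating search from W2 reaches jobs: {J3}.
Every reachable job is already matched in M, and following those matched edges back to workers exposes no further unvisited jobs.
No M-augmenting path from W2 exists.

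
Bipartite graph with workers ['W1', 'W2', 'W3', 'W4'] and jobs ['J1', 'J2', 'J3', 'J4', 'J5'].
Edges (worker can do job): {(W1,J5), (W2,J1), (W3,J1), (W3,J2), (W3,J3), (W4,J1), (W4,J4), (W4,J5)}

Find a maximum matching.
Matching: {(W1,J5), (W2,J1), (W3,J3), (W4,J4)}

Maximum matching (size 4):
  W1 → J5
  W2 → J1
  W3 → J3
  W4 → J4

Each worker is assigned to at most one job, and each job to at most one worker.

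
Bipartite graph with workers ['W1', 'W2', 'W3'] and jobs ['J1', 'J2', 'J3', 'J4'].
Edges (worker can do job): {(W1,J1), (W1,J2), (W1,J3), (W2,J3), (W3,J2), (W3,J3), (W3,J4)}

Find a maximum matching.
Matching: {(W1,J2), (W2,J3), (W3,J4)}

Maximum matching (size 3):
  W1 → J2
  W2 → J3
  W3 → J4

Each worker is assigned to at most one job, and each job to at most one worker.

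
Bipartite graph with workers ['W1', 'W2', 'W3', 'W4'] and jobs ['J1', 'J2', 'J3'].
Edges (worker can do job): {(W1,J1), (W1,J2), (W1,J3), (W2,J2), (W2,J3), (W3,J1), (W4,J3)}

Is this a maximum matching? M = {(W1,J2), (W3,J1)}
No, size 2 is not maximum

Proposed matching has size 2.
Maximum matching size for this graph: 3.

This is NOT maximum - can be improved to size 3.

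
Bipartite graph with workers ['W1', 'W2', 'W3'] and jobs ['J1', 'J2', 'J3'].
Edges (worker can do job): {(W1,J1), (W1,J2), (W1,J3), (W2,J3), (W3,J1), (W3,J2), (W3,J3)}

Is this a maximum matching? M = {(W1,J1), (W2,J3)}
No, size 2 is not maximum

Proposed matching has size 2.
Maximum matching size for this graph: 3.

This is NOT maximum - can be improved to size 3.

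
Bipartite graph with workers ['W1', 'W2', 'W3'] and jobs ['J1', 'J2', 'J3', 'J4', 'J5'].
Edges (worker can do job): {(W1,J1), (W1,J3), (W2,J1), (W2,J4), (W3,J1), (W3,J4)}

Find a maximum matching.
Matching: {(W1,J3), (W2,J1), (W3,J4)}

Maximum matching (size 3):
  W1 → J3
  W2 → J1
  W3 → J4

Each worker is assigned to at most one job, and each job to at most one worker.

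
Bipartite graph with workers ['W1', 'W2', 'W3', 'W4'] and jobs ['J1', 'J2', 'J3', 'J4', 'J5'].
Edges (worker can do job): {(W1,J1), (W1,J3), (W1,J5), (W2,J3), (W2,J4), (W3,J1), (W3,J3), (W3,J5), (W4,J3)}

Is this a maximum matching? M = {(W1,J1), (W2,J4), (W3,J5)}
No, size 3 is not maximum

Proposed matching has size 3.
Maximum matching size for this graph: 4.

This is NOT maximum - can be improved to size 4.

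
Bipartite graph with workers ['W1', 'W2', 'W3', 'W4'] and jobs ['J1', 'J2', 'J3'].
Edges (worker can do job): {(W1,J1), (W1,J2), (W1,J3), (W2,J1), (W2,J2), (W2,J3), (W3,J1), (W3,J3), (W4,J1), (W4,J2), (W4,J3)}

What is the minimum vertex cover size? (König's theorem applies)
Minimum vertex cover size = 3

By König's theorem: in bipartite graphs,
min vertex cover = max matching = 3

Maximum matching has size 3, so minimum vertex cover also has size 3.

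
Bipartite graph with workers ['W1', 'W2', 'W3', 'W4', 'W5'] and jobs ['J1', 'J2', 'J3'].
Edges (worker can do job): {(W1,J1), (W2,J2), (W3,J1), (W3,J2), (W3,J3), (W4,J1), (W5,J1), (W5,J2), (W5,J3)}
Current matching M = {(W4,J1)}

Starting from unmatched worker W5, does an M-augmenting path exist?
Yes: W5 → J3

An M-augmenting path alternates non-matching / matching edges, starting and ending at unmatched vertices.
Path: W5 → J3
(J3 is unmatched in M, so the path is augmenting.)
Flipping edges along this path would increase |M| from 1 to 2.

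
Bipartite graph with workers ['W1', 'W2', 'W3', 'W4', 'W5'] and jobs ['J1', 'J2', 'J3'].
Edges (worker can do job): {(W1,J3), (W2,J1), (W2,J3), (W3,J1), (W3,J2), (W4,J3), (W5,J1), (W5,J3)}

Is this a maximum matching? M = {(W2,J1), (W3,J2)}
No, size 2 is not maximum

Proposed matching has size 2.
Maximum matching size for this graph: 3.

This is NOT maximum - can be improved to size 3.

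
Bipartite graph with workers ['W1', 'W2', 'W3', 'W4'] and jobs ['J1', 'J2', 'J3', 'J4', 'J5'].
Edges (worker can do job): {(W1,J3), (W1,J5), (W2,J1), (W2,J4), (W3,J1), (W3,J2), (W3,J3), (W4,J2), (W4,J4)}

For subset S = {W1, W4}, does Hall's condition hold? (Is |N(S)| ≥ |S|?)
Yes: |N(S)| = 4, |S| = 2

Subset S = {W1, W4}
Neighbors N(S) = {J2, J3, J4, J5}

|N(S)| = 4, |S| = 2
Hall's condition: |N(S)| ≥ |S| is satisfied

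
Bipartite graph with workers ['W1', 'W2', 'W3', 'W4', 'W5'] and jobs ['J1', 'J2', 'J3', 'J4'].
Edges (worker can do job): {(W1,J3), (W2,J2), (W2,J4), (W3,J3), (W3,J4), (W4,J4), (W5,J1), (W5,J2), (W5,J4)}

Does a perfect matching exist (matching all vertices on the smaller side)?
Yes, perfect matching exists (size 4)

Perfect matching: {(W2,J2), (W3,J3), (W4,J4), (W5,J1)}
All 4 vertices on the smaller side are matched.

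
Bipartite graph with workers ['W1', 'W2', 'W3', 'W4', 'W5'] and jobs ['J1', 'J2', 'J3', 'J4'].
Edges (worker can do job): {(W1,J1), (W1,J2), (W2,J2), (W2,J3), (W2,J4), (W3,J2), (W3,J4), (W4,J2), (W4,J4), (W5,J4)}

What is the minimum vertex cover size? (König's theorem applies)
Minimum vertex cover size = 4

By König's theorem: in bipartite graphs,
min vertex cover = max matching = 4

Maximum matching has size 4, so minimum vertex cover also has size 4.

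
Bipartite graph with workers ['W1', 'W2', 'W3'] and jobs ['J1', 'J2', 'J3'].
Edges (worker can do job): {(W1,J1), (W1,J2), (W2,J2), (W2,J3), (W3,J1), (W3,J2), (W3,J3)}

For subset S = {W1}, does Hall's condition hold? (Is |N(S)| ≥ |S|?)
Yes: |N(S)| = 2, |S| = 1

Subset S = {W1}
Neighbors N(S) = {J1, J2}

|N(S)| = 2, |S| = 1
Hall's condition: |N(S)| ≥ |S| is satisfied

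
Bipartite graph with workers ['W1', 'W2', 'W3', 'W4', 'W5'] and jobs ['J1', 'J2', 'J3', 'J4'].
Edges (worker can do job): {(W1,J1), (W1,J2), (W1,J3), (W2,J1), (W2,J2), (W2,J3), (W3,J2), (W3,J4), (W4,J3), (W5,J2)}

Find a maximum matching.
Matching: {(W1,J1), (W3,J4), (W4,J3), (W5,J2)}

Maximum matching (size 4):
  W1 → J1
  W3 → J4
  W4 → J3
  W5 → J2

Each worker is assigned to at most one job, and each job to at most one worker.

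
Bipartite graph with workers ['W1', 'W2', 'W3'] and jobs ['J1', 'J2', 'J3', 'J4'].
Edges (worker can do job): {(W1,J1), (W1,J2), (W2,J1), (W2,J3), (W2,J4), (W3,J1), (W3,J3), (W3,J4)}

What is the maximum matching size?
Maximum matching size = 3

Maximum matching: {(W1,J2), (W2,J3), (W3,J1)}
Size: 3

This assigns 3 workers to 3 distinct jobs.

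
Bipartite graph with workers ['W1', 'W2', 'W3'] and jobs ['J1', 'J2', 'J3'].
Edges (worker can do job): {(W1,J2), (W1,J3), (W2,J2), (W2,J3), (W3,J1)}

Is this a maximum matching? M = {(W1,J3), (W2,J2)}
No, size 2 is not maximum

Proposed matching has size 2.
Maximum matching size for this graph: 3.

This is NOT maximum - can be improved to size 3.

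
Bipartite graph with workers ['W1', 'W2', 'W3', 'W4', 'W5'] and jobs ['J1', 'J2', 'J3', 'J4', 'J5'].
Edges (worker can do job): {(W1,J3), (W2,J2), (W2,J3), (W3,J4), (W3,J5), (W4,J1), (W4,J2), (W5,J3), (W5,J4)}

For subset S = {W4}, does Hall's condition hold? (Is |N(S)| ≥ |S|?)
Yes: |N(S)| = 2, |S| = 1

Subset S = {W4}
Neighbors N(S) = {J1, J2}

|N(S)| = 2, |S| = 1
Hall's condition: |N(S)| ≥ |S| is satisfied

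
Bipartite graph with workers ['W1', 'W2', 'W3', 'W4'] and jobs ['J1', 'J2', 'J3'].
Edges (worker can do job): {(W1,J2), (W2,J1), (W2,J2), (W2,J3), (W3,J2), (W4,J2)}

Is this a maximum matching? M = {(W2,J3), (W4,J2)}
Yes, size 2 is maximum

Proposed matching has size 2.
Maximum matching size for this graph: 2.

This is a maximum matching.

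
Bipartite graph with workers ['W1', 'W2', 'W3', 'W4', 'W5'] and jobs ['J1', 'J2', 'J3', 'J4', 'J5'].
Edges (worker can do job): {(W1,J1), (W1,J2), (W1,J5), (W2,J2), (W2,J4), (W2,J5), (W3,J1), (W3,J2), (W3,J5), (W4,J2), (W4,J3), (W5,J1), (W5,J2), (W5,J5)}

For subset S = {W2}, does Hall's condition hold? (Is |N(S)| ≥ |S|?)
Yes: |N(S)| = 3, |S| = 1

Subset S = {W2}
Neighbors N(S) = {J2, J4, J5}

|N(S)| = 3, |S| = 1
Hall's condition: |N(S)| ≥ |S| is satisfied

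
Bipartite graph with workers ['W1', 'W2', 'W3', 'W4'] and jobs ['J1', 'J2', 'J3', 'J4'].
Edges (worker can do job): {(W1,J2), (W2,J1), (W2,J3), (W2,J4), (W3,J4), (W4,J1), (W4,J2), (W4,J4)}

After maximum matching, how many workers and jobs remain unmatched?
Unmatched: 0 workers, 0 jobs

Maximum matching size: 4
Workers: 4 total, 4 matched, 0 unmatched
Jobs: 4 total, 4 matched, 0 unmatched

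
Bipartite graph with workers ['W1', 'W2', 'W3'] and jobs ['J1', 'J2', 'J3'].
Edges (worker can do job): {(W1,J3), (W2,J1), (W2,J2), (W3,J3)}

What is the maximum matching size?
Maximum matching size = 2

Maximum matching: {(W2,J1), (W3,J3)}
Size: 2

This assigns 2 workers to 2 distinct jobs.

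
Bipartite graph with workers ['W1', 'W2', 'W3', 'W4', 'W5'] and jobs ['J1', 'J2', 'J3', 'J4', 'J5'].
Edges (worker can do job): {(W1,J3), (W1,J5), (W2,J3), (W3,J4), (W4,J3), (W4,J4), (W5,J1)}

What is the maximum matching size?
Maximum matching size = 4

Maximum matching: {(W1,J5), (W3,J4), (W4,J3), (W5,J1)}
Size: 4

This assigns 4 workers to 4 distinct jobs.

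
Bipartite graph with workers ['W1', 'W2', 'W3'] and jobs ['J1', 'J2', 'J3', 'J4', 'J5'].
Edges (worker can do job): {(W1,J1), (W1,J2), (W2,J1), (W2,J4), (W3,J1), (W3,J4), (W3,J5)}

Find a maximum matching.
Matching: {(W1,J2), (W2,J1), (W3,J4)}

Maximum matching (size 3):
  W1 → J2
  W2 → J1
  W3 → J4

Each worker is assigned to at most one job, and each job to at most one worker.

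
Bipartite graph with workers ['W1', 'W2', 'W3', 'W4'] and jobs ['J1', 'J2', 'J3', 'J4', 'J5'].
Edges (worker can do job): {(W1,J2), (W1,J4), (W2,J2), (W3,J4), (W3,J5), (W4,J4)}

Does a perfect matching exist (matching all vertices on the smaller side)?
No, maximum matching has size 3 < 4

Maximum matching has size 3, need 4 for perfect matching.
Unmatched workers: ['W2']
Unmatched jobs: ['J3', 'J1']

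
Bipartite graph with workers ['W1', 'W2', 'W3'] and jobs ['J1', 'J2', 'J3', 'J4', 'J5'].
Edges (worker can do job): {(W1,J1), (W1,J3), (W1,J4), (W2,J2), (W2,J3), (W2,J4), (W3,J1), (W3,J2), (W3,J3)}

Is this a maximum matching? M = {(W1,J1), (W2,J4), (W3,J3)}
Yes, size 3 is maximum

Proposed matching has size 3.
Maximum matching size for this graph: 3.

This is a maximum matching.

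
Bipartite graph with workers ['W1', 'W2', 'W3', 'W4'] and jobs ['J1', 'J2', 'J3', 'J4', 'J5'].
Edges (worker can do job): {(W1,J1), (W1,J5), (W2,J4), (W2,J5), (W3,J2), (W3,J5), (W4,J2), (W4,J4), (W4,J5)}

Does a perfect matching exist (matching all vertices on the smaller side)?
Yes, perfect matching exists (size 4)

Perfect matching: {(W1,J1), (W2,J5), (W3,J2), (W4,J4)}
All 4 vertices on the smaller side are matched.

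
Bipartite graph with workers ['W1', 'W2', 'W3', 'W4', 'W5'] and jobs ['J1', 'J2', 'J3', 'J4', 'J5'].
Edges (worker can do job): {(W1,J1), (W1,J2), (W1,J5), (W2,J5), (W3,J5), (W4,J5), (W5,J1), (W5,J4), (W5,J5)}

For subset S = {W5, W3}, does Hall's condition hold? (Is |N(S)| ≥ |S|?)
Yes: |N(S)| = 3, |S| = 2

Subset S = {W5, W3}
Neighbors N(S) = {J1, J4, J5}

|N(S)| = 3, |S| = 2
Hall's condition: |N(S)| ≥ |S| is satisfied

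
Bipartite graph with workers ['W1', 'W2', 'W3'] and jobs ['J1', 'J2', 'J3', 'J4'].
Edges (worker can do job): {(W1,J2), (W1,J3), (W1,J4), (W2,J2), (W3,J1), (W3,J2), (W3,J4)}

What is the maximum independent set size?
Maximum independent set = 4

By König's theorem:
- Min vertex cover = Max matching = 3
- Max independent set = Total vertices - Min vertex cover
- Max independent set = 7 - 3 = 4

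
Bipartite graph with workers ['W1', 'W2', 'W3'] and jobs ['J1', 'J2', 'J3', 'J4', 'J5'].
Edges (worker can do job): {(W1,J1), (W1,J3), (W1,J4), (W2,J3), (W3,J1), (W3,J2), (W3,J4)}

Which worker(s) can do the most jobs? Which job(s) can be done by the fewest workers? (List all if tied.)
Most versatile: W1, W3 (3 jobs); Least covered: J5 (0 workers)

Worker degrees (jobs they can do): W1:3, W2:1, W3:3
Job degrees (workers who can do it): J1:2, J2:1, J3:2, J4:2, J5:0

Maximum worker degree is 3, achieved by: W1, W3
Minimum job degree is 0, achieved by: J5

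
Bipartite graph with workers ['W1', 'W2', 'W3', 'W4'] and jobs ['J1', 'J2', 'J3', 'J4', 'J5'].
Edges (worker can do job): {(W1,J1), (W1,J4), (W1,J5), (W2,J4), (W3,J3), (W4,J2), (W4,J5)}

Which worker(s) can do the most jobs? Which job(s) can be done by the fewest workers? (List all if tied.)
Most versatile: W1 (3 jobs); Least covered: J1, J2, J3 (1 workers)

Worker degrees (jobs they can do): W1:3, W2:1, W3:1, W4:2
Job degrees (workers who can do it): J1:1, J2:1, J3:1, J4:2, J5:2

Maximum worker degree is 3, achieved by: W1
Minimum job degree is 1, achieved by: J1, J2, J3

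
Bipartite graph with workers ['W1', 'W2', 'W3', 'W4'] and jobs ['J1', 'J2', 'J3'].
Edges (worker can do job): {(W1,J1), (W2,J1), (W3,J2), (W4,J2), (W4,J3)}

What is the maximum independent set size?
Maximum independent set = 4

By König's theorem:
- Min vertex cover = Max matching = 3
- Max independent set = Total vertices - Min vertex cover
- Max independent set = 7 - 3 = 4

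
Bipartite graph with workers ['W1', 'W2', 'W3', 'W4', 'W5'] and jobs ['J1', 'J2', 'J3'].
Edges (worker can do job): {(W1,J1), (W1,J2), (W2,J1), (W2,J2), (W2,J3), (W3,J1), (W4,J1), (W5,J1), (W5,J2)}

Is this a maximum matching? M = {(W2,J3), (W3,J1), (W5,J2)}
Yes, size 3 is maximum

Proposed matching has size 3.
Maximum matching size for this graph: 3.

This is a maximum matching.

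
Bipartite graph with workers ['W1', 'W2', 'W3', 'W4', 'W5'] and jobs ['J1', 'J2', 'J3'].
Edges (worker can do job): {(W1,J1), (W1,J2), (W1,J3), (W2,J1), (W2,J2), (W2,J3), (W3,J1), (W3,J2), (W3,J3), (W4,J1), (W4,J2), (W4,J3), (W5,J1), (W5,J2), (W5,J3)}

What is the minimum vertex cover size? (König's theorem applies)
Minimum vertex cover size = 3

By König's theorem: in bipartite graphs,
min vertex cover = max matching = 3

Maximum matching has size 3, so minimum vertex cover also has size 3.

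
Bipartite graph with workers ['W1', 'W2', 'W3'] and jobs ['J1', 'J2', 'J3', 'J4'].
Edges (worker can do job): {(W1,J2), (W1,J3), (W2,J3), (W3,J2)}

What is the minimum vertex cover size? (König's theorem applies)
Minimum vertex cover size = 2

By König's theorem: in bipartite graphs,
min vertex cover = max matching = 2

Maximum matching has size 2, so minimum vertex cover also has size 2.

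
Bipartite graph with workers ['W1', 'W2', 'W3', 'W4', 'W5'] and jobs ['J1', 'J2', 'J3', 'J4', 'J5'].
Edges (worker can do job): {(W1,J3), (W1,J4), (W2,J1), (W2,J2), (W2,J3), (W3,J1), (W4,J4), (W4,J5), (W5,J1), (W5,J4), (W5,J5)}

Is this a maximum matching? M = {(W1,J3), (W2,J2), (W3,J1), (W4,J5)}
No, size 4 is not maximum

Proposed matching has size 4.
Maximum matching size for this graph: 5.

This is NOT maximum - can be improved to size 5.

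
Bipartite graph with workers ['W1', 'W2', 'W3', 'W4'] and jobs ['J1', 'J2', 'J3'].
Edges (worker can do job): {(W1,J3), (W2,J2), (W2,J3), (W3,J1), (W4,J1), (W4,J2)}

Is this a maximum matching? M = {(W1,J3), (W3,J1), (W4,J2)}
Yes, size 3 is maximum

Proposed matching has size 3.
Maximum matching size for this graph: 3.

This is a maximum matching.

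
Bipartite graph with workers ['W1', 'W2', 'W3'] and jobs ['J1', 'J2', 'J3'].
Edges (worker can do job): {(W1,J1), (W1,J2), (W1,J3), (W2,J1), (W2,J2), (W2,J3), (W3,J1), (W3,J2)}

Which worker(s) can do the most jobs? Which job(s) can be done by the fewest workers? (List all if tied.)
Most versatile: W1, W2 (3 jobs); Least covered: J3 (2 workers)

Worker degrees (jobs they can do): W1:3, W2:3, W3:2
Job degrees (workers who can do it): J1:3, J2:3, J3:2

Maximum worker degree is 3, achieved by: W1, W2
Minimum job degree is 2, achieved by: J3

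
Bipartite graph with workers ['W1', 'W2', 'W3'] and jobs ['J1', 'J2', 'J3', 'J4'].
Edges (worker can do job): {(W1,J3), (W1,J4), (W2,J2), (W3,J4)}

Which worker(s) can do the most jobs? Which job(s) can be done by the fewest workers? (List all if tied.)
Most versatile: W1 (2 jobs); Least covered: J1 (0 workers)

Worker degrees (jobs they can do): W1:2, W2:1, W3:1
Job degrees (workers who can do it): J1:0, J2:1, J3:1, J4:2

Maximum worker degree is 2, achieved by: W1
Minimum job degree is 0, achieved by: J1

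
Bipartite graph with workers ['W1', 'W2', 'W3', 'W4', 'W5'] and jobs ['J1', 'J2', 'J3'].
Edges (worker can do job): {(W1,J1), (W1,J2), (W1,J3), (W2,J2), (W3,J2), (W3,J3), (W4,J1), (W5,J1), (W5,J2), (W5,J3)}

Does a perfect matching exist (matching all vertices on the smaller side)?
Yes, perfect matching exists (size 3)

Perfect matching: {(W1,J3), (W3,J2), (W5,J1)}
All 3 vertices on the smaller side are matched.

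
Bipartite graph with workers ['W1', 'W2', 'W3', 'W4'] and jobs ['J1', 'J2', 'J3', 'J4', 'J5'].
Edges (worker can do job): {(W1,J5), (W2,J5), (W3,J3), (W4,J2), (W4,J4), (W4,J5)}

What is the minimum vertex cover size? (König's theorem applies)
Minimum vertex cover size = 3

By König's theorem: in bipartite graphs,
min vertex cover = max matching = 3

Maximum matching has size 3, so minimum vertex cover also has size 3.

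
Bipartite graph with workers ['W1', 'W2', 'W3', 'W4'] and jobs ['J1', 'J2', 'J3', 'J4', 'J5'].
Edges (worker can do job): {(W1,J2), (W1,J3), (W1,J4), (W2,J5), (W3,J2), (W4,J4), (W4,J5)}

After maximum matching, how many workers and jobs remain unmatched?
Unmatched: 0 workers, 1 jobs

Maximum matching size: 4
Workers: 4 total, 4 matched, 0 unmatched
Jobs: 5 total, 4 matched, 1 unmatched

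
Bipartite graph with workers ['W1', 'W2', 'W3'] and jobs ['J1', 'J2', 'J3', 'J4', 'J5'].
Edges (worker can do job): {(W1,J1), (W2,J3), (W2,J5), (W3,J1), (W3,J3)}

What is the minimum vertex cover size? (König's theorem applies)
Minimum vertex cover size = 3

By König's theorem: in bipartite graphs,
min vertex cover = max matching = 3

Maximum matching has size 3, so minimum vertex cover also has size 3.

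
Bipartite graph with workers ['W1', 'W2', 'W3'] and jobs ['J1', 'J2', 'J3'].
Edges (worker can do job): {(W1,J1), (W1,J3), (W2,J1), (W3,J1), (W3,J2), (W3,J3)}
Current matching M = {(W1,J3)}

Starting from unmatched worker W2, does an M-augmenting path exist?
Yes: W2 → J1

An M-augmenting path alternates non-matching / matching edges, starting and ending at unmatched vertices.
Path: W2 → J1
(J1 is unmatched in M, so the path is augmenting.)
Flipping edges along this path would increase |M| from 1 to 2.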